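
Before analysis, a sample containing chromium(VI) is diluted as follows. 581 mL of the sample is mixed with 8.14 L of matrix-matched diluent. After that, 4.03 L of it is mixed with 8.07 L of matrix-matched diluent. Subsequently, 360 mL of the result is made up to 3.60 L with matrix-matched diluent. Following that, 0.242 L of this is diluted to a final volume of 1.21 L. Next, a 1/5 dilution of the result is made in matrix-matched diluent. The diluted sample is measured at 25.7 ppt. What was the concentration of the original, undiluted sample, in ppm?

Overall dilution factor = 15.01 × 3.002 × 10 × 5 × 5 = 1.13 × 10⁴.
Original = 25.7 ppt × 1.13 × 10⁴ = 2.90 × 10⁵ ppt = 0.290 ppm.

0.290 ppm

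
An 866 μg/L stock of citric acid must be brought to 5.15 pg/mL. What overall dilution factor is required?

Factor = C₀/C_target = 866 μg/L / 5.15 pg/mL = 1.68 × 10⁵.

1.68 × 10⁵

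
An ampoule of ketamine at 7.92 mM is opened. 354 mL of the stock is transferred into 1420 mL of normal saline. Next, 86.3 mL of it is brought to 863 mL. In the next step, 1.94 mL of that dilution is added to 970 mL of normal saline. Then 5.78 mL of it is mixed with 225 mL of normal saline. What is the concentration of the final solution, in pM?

Overall dilution factor = 5.011 × 10 × 501 × 39.93 = 1.00 × 10⁶.
7.92 mM / 1.00 × 10⁶ = 7.90 × 10⁻⁶ mM = 7900 pM.

7900 pM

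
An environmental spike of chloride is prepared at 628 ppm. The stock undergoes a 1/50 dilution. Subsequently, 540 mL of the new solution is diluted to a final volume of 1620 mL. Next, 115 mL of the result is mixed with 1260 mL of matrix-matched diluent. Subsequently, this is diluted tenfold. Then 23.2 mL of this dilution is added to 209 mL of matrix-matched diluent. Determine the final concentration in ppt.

Overall dilution factor = 50 × 3 × 11.96 × 10 × 10.01 = 1.80 × 10⁵.
628 ppm / 1.80 × 10⁵ = 3.50 × 10⁻³ ppm = 3500 ppt.

3500 ppt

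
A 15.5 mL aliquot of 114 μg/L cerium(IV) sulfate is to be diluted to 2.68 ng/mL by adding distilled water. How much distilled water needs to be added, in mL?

2.68 ng/mL = 2.68 μg/L.
V₂ = C₁V₁/C₂ = 114 × 15.5 / 2.68 = 659 mL.
Diluent to add = V₂ − V₁ = 659 − 15.5 = 644 mL.

644 mL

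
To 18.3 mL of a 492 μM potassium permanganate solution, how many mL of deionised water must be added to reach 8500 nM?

8500 nM = 8.50 μM.
V₂ = C₁V₁/C₂ = 492 × 18.3 / 8.50 = 1059 mL.
Diluent to add = V₂ − V₁ = 1059 − 18.3 = 1040 mL.

1040 mL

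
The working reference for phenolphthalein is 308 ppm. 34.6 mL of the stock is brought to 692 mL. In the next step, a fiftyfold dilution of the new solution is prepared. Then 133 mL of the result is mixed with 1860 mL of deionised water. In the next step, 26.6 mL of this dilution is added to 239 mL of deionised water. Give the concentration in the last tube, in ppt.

2060 ppt

Overall dilution factor = 20 × 50 × 14.98 × 9.985 = 1.50 × 10⁵.
308 ppm / 1.50 × 10⁵ = 2.06 × 10⁻³ ppm = 2060 ppt.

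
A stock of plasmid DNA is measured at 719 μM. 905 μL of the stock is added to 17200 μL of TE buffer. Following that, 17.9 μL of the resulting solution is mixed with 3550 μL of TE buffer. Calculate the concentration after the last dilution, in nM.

180 nM

Overall dilution factor = 20.01 × 199.3 = 3988.
719 μM / 3988 = 0.180 μM = 180 nM.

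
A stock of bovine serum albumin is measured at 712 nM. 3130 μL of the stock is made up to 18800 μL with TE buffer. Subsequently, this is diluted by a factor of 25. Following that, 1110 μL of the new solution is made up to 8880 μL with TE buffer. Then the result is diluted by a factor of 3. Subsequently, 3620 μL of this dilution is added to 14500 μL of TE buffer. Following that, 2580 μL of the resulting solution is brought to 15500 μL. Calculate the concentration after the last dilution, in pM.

Overall dilution factor = 6.006 × 25 × 8 × 3 × 5.006 × 6.008 = 1.08 × 10⁵.
712 nM / 1.08 × 10⁵ = 6.57 × 10⁻³ nM = 6.57 pM.

6.57 pM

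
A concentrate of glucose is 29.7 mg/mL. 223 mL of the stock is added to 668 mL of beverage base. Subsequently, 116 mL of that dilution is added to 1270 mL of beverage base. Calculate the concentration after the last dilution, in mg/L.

Overall dilution factor = 3.996 × 11.95 = 47.7.
29.7 mg/mL / 47.7 = 0.622 mg/mL = 622 mg/L.

622 mg/L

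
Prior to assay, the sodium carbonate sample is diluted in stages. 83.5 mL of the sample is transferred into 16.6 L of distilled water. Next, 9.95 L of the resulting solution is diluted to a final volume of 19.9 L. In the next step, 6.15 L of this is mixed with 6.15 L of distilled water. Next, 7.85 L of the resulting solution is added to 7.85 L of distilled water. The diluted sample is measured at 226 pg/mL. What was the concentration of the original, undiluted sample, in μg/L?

361 μg/L

Overall dilution factor = 199.8 × 2 × 2 × 2 = 1598.
Original = 226 pg/mL × 1598 = 3.61 × 10⁵ pg/mL = 361 μg/L.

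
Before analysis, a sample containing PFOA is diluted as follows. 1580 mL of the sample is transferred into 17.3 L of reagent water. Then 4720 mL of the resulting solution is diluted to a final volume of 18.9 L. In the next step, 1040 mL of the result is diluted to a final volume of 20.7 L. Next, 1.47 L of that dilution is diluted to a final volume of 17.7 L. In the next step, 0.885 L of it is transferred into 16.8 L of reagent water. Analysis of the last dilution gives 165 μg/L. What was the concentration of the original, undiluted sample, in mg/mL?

37.8 mg/mL

Overall dilution factor = 11.95 × 4.004 × 19.90 × 12.04 × 19.98 = 2.29 × 10⁵.
Original = 165 μg/L × 2.29 × 10⁵ = 3.78 × 10⁷ μg/L = 37.8 mg/mL.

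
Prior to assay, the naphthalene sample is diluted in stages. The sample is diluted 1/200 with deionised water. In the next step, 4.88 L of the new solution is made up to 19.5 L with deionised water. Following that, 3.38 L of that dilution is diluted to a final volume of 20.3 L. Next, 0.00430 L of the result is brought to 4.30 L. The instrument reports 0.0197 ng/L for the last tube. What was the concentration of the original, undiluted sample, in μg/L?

94.6 μg/L

Overall dilution factor = 200 × 3.996 × 6.006 × 1000 = 4.80 × 10⁶.
Original = 0.0197 ng/L × 4.80 × 10⁶ = 9.46 × 10⁴ ng/L = 94.6 μg/L.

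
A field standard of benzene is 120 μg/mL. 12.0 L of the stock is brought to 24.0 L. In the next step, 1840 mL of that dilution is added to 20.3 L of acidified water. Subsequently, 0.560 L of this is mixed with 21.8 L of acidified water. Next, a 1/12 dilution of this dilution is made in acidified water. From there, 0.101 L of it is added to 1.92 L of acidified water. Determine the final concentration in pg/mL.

Overall dilution factor = 2 × 12.03 × 39.93 × 12 × 20.01 = 2.31 × 10⁵.
120 μg/mL / 2.31 × 10⁵ = 5.20 × 10⁻⁴ μg/mL = 520 pg/mL.

520 pg/mL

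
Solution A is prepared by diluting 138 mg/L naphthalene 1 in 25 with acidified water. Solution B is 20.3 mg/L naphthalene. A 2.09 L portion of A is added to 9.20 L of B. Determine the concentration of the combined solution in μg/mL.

17.6 μg/mL

C_A = 138 mg/L / 25 = 5.52 mg/L.
C_mix = (C_A·V_A + C_B·V_B)/(V_A + V_B) = (5.52×2.09 + 20.3×9.20) / 11.29 = 17.6 mg/L = 17.6 μg/mL.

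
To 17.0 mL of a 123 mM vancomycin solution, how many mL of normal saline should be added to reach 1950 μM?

1060 mL

1950 μM = 1.95 mM.
V₂ = C₁V₁/C₂ = 123 × 17.0 / 1.95 = 1072 mL.
Diluent to add = V₂ − V₁ = 1072 − 17.0 = 1060 mL.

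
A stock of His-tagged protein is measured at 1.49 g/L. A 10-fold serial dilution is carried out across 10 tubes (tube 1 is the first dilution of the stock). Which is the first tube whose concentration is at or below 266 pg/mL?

Tube n has concentration 1.49 g/L / 10ⁿ.
Need 10ⁿ ≥ 1.49 g/L / 266 pg/mL = 5.60 × 10⁶, so n ≥ 6.75.
First such tube: n = 7.

tube 7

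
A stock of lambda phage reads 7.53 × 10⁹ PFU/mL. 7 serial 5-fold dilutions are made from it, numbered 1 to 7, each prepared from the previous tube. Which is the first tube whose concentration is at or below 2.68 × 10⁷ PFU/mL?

Tube n has concentration 7.53 × 10⁹ PFU/mL / 5ⁿ.
Need 5ⁿ ≥ 7.53 × 10⁹ PFU/mL / 2.68 × 10⁷ PFU/mL = 281, so n ≥ 3.50.
First such tube: n = 4.

tube 4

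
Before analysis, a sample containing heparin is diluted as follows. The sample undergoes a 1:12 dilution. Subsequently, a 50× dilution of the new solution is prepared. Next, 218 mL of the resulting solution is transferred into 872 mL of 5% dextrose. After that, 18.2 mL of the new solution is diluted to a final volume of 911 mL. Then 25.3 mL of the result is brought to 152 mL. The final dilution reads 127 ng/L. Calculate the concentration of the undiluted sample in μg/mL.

115 μg/mL

Overall dilution factor = 12 × 50 × 5 × 50.05 × 6.008 = 9.02 × 10⁵.
Original = 127 ng/L × 9.02 × 10⁵ = 1.15 × 10⁸ ng/L = 115 μg/mL.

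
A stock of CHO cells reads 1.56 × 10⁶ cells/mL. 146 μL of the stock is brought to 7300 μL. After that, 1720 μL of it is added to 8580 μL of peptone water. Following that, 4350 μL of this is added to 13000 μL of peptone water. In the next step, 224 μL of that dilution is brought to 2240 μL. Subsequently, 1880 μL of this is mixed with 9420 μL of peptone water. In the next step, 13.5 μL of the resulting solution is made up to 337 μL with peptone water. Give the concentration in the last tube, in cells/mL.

0.871 cells/mL

Overall dilution factor = 50 × 5.988 × 3.989 × 10 × 6.011 × 24.96 = 1.79 × 10⁶.
1.56 × 10⁶ cells/mL / 1.79 × 10⁶ = 0.871 cells/mL.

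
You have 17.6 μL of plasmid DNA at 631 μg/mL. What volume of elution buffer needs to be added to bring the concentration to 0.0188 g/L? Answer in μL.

573 μL

0.0188 g/L = 18.8 μg/mL.
V₂ = C₁V₁/C₂ = 631 × 17.6 / 18.8 = 591 μL.
Diluent to add = V₂ − V₁ = 591 − 17.6 = 573 μL.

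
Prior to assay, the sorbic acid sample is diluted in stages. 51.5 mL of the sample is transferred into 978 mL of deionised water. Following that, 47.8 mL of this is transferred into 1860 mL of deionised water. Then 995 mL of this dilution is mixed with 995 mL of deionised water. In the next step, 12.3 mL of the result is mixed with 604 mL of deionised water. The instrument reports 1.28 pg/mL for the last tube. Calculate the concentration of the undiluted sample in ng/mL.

Overall dilution factor = 19.99 × 39.91 × 2 × 50.11 = 8.00 × 10⁴.
Original = 1.28 pg/mL × 8.00 × 10⁴ = 1.02 × 10⁵ pg/mL = 102 ng/mL.

102 ng/mL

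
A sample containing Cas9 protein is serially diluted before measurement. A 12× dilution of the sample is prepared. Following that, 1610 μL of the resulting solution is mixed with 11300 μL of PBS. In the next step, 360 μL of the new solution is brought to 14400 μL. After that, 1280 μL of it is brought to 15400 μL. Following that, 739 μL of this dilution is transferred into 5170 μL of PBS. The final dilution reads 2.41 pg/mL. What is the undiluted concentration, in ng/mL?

Overall dilution factor = 12 × 8.019 × 40 × 12.03 × 7.996 = 3.70 × 10⁵.
Original = 2.41 pg/mL × 3.70 × 10⁵ = 8.92 × 10⁵ pg/mL = 892 ng/mL.

892 ng/mL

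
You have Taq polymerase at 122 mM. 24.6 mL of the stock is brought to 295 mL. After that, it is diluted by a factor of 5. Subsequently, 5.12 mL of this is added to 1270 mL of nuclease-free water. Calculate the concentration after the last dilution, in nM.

8170 nM

Overall dilution factor = 11.99 × 5 × 249.0 = 1.49 × 10⁴.
122 mM / 1.49 × 10⁴ = 8.17 × 10⁻³ mM = 8170 nM.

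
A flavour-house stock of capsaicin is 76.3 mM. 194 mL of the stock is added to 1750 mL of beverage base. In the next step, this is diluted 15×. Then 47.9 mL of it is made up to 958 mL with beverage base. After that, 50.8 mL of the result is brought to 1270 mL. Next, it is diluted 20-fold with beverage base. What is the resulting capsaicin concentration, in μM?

Overall dilution factor = 10.02 × 15 × 20 × 25 × 20 = 1.50 × 10⁶.
76.3 mM / 1.50 × 10⁶ = 5.08 × 10⁻⁵ mM = 0.0508 μM.

0.0508 μM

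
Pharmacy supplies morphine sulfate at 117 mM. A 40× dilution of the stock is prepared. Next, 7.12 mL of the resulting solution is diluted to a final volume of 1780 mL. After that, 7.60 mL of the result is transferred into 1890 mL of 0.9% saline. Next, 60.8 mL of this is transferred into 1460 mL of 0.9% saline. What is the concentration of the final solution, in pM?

1870 pM

Overall dilution factor = 40 × 250 × 249.7 × 25.01 = 6.25 × 10⁷.
117 mM / 6.25 × 10⁷ = 1.87 × 10⁻⁶ mM = 1870 pM.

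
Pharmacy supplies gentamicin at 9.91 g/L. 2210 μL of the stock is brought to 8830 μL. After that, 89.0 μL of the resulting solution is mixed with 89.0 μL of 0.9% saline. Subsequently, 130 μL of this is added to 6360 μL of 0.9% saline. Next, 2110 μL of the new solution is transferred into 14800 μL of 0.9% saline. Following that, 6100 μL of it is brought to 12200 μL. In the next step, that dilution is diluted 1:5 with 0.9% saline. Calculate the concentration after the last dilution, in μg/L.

Overall dilution factor = 3.995 × 2 × 49.92 × 8.014 × 2 × 5 = 3.20 × 10⁴.
9.91 g/L / 3.20 × 10⁴ = 3.10 × 10⁻⁴ g/L = 310 μg/L.

310 μg/L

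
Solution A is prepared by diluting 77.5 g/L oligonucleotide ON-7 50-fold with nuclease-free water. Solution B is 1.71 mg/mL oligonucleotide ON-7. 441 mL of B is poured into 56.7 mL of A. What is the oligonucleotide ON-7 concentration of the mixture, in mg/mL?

C_A = 77.5 g/L / 50 = 1.55 g/L.
C_B = 1.71 mg/mL = 1.71 g/L.
C_mix = (C_A·V_A + C_B·V_B)/(V_A + V_B) = (1.55×56.7 + 1.71×441) / 497.7 = 1.69 g/L = 1.69 mg/mL.

1.69 mg/mL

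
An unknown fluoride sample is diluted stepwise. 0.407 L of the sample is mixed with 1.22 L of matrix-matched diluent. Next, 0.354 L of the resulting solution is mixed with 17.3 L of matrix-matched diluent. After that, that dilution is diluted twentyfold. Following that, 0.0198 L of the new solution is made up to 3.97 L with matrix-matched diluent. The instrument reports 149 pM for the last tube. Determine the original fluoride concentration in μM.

Overall dilution factor = 3.998 × 49.87 × 20 × 200.5 = 7.99 × 10⁵.
Original = 149 pM × 7.99 × 10⁵ = 1.19 × 10⁸ pM = 119 μM.

119 μM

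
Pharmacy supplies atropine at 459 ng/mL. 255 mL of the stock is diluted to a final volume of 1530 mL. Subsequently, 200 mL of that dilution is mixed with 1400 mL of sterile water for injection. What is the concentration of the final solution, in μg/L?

9.56 μg/L

Overall dilution factor = 6 × 8 = 48.0.
459 ng/mL / 48.0 = 9.56 ng/mL = 9.56 μg/L.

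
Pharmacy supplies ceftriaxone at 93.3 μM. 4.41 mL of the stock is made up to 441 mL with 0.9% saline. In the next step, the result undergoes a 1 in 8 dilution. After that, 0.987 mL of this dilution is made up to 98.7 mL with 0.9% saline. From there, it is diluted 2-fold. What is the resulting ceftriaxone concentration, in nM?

Overall dilution factor = 100 × 8 × 100 × 2 = 1.60 × 10⁵.
93.3 μM / 1.60 × 10⁵ = 5.83 × 10⁻⁴ μM = 0.583 nM.

0.583 nM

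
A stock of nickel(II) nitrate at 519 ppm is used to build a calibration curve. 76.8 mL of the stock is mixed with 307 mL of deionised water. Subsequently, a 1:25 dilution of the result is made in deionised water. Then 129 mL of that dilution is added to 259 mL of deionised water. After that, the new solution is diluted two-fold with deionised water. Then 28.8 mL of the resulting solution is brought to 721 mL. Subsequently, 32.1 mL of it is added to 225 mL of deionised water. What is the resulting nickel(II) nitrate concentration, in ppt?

3440 ppt

Overall dilution factor = 4.997 × 25 × 3.008 × 2 × 25.03 × 8.009 = 1.51 × 10⁵.
519 ppm / 1.51 × 10⁵ = 3.44 × 10⁻³ ppm = 3440 ppt.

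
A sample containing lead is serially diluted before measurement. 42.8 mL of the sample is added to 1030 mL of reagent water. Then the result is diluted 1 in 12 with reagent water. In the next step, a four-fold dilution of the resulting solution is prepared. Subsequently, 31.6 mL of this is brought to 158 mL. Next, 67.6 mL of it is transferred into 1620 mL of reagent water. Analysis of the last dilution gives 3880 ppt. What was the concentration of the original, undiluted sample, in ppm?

583 ppm

Overall dilution factor = 25.07 × 12 × 4 × 5 × 24.96 = 1.50 × 10⁵.
Original = 3880 ppt × 1.50 × 10⁵ = 5.83 × 10⁸ ppt = 583 ppm.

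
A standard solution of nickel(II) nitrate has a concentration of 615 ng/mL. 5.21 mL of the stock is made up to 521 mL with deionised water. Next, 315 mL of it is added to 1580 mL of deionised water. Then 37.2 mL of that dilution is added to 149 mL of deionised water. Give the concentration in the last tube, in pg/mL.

204 pg/mL

Overall dilution factor = 100 × 6.016 × 5.005 = 3011.
615 ng/mL / 3011 = 0.204 ng/mL = 204 pg/mL.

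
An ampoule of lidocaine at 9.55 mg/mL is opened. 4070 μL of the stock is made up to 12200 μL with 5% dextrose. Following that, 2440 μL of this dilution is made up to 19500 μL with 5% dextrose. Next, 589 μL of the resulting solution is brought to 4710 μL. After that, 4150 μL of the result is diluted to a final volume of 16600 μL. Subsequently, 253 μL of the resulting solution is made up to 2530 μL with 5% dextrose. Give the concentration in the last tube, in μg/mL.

1.25 μg/mL

Overall dilution factor = 2.998 × 7.992 × 7.997 × 4 × 10 = 7663.
9.55 mg/mL / 7663 = 1.25 × 10⁻³ mg/mL = 1.25 μg/mL.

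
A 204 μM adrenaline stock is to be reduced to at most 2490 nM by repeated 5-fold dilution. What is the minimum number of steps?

Need 5ⁿ ≥ 81.9, so n ≥ log(81.9)/log(5) = 2.74.
Minimum whole steps: n = 3.

3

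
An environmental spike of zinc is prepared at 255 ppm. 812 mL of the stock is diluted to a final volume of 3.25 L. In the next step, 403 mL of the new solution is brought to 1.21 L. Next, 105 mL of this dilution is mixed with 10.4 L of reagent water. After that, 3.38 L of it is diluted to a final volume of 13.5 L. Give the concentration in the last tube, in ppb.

53.1 ppb

Overall dilution factor = 4.002 × 3.002 × 100.0 × 3.994 = 4802.
255 ppm / 4802 = 0.0531 ppm = 53.1 ppb.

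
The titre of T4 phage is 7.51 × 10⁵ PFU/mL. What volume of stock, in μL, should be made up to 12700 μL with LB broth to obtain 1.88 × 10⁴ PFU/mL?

V₁ = C₂V₂/C₁ = 1.88 × 10⁴ × 12700 / 7.51 × 10⁵ = 318 μL.

318 μL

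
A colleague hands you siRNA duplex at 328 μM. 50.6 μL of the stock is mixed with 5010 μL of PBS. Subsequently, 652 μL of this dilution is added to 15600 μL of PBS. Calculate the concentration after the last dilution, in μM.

Overall dilution factor = 100.0 × 24.93 = 2493.
328 μM / 2493 = 0.132 μM.

0.132 μM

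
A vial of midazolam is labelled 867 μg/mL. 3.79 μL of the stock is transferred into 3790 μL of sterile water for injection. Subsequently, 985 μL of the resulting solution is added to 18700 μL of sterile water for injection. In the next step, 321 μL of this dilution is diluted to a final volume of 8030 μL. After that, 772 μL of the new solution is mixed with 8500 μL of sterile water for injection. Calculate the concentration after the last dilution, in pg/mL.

Overall dilution factor = 1001 × 19.98 × 25.02 × 12.01 = 6.01 × 10⁶.
867 μg/mL / 6.01 × 10⁶ = 1.44 × 10⁻⁴ μg/mL = 144 pg/mL.

144 pg/mL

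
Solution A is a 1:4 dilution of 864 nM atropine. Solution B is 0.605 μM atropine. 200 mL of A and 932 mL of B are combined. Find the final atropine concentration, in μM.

C_A = 864 nM / 4 = 216 nM.
C_B = 0.605 μM = 605 nM.
C_mix = (C_A·V_A + C_B·V_B)/(V_A + V_B) = (216×200 + 605×932) / 1132 = 536 nM = 0.536 μM.

0.536 μM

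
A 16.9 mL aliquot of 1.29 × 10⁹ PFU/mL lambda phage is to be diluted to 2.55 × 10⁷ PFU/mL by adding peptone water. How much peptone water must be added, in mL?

V₂ = C₁V₁/C₂ = 1.29 × 10⁹ × 16.9 / 2.55 × 10⁷ = 855 mL.
Diluent to add = V₂ − V₁ = 855 − 16.9 = 838 mL.

838 mL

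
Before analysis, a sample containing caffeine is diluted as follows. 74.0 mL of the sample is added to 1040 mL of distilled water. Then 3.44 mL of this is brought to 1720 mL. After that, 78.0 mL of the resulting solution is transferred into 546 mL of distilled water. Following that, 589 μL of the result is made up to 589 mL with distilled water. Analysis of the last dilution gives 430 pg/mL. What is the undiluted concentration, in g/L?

Overall dilution factor = 15.05 × 500 × 8 × 1000 = 6.02 × 10⁷.
Original = 430 pg/mL × 6.02 × 10⁷ = 2.59 × 10¹⁰ pg/mL = 25.9 g/L.

25.9 g/L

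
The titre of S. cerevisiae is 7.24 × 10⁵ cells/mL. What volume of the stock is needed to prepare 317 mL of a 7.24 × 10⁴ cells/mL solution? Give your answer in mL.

V₁ = C₂V₂/C₁ = 7.24 × 10⁴ × 317 / 7.24 × 10⁵ = 31.7 mL.

31.7 mL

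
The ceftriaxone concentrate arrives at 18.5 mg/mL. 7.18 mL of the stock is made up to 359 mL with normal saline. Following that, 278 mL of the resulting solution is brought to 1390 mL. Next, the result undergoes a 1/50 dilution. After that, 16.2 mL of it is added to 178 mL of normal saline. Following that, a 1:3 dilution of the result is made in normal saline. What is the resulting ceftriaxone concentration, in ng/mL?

41.2 ng/mL

Overall dilution factor = 50 × 5 × 50 × 11.99 × 3 = 4.50 × 10⁵.
18.5 mg/mL / 4.50 × 10⁵ = 4.12 × 10⁻⁵ mg/mL = 41.2 ng/mL.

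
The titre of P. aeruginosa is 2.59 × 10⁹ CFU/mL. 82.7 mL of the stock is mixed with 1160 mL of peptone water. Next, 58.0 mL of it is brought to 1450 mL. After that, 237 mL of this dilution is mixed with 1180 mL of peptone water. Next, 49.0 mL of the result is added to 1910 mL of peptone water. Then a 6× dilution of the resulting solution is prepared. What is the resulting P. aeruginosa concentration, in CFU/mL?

4810 CFU/mL

Overall dilution factor = 15.03 × 25 × 5.979 × 39.98 × 6 = 5.39 × 10⁵.
2.59 × 10⁹ CFU/mL / 5.39 × 10⁵ = 4810 CFU/mL.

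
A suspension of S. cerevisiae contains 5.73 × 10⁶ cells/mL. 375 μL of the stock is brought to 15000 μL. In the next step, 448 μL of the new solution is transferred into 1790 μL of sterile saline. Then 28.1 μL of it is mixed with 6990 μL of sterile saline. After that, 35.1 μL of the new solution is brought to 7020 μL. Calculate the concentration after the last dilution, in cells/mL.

Overall dilution factor = 40 × 4.996 × 249.8 × 200 = 9.98 × 10⁶.
5.73 × 10⁶ cells/mL / 9.98 × 10⁶ = 0.574 cells/mL.

0.574 cells/mL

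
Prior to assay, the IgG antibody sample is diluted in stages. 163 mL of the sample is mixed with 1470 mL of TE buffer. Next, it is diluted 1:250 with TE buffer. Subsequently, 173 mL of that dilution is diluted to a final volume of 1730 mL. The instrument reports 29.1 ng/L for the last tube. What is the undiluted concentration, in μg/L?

729 μg/L

Overall dilution factor = 10.02 × 250 × 10 = 2.50 × 10⁴.
Original = 29.1 ng/L × 2.50 × 10⁴ = 7.29 × 10⁵ ng/L = 729 μg/L.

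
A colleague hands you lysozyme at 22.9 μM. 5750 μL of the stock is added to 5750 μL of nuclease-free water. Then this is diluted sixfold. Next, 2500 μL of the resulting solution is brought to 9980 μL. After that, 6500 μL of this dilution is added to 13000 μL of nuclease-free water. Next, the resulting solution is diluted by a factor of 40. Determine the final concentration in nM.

Overall dilution factor = 2 × 6 × 3.992 × 3 × 40 = 5748.
22.9 μM / 5748 = 3.98 × 10⁻³ μM = 3.98 nM.

3.98 nM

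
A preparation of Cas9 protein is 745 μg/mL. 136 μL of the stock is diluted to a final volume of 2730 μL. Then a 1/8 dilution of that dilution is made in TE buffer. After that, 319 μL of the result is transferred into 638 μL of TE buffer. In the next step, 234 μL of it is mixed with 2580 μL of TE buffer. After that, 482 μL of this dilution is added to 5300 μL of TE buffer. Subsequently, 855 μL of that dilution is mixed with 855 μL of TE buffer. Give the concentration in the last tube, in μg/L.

5.36 μg/L

Overall dilution factor = 20.07 × 8 × 3 × 12.03 × 12.00 × 2 = 1.39 × 10⁵.
745 μg/mL / 1.39 × 10⁵ = 5.36 × 10⁻³ μg/mL = 5.36 μg/L.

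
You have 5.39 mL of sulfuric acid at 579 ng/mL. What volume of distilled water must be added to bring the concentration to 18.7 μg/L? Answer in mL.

18.7 μg/L = 18.7 ng/mL.
V₂ = C₁V₁/C₂ = 579 × 5.39 / 18.7 = 167 mL.
Diluent to add = V₂ − V₁ = 167 − 5.39 = 161 mL.

161 mL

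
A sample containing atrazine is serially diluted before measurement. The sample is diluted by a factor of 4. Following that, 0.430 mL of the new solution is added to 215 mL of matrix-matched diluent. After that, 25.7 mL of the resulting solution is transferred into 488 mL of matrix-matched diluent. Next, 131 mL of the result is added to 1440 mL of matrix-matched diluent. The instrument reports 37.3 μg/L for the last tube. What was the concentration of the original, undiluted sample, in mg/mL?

Overall dilution factor = 4 × 501 × 19.99 × 11.99 = 4.80 × 10⁵.
Original = 37.3 μg/L × 4.80 × 10⁵ = 1.79 × 10⁷ μg/L = 17.9 mg/mL.

17.9 mg/mL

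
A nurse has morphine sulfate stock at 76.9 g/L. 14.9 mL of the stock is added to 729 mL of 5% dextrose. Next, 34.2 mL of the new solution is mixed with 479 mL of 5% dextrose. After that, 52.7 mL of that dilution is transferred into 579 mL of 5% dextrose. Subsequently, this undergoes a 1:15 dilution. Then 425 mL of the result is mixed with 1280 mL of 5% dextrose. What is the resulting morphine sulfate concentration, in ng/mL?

Overall dilution factor = 49.93 × 15.01 × 11.99 × 15 × 4.012 = 5.40 × 10⁵.
76.9 g/L / 5.40 × 10⁵ = 1.42 × 10⁻⁴ g/L = 142 ng/mL.

142 ng/mL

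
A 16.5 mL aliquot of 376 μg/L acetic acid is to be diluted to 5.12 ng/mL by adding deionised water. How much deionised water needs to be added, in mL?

1200 mL

5.12 ng/mL = 5.12 μg/L.
V₂ = C₁V₁/C₂ = 376 × 16.5 / 5.12 = 1212 mL.
Diluent to add = V₂ − V₁ = 1212 − 16.5 = 1200 mL.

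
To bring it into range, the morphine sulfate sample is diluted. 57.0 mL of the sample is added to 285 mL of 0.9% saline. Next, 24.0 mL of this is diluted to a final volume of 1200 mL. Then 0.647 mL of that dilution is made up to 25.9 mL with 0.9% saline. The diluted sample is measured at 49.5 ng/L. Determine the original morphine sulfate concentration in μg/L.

594 μg/L

Overall dilution factor = 6 × 50 × 40.03 = 1.20 × 10⁴.
Original = 49.5 ng/L × 1.20 × 10⁴ = 5.94 × 10⁵ ng/L = 594 μg/L.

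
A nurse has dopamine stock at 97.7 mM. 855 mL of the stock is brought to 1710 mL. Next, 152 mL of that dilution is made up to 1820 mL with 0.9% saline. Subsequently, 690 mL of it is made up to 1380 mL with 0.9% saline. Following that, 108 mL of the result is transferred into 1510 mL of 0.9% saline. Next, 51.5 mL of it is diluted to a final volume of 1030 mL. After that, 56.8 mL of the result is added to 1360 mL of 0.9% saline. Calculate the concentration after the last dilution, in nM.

273 nM

Overall dilution factor = 2 × 11.97 × 2 × 14.98 × 20 × 24.94 = 3.58 × 10⁵.
97.7 mM / 3.58 × 10⁵ = 2.73 × 10⁻⁴ mM = 273 nM.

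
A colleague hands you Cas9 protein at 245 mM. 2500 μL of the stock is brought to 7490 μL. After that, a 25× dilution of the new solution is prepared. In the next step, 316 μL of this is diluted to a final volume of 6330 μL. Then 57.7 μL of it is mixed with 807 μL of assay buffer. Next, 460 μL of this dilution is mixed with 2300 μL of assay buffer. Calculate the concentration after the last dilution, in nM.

1820 nM

Overall dilution factor = 2.996 × 25 × 20.03 × 14.99 × 6 = 1.35 × 10⁵.
245 mM / 1.35 × 10⁵ = 1.82 × 10⁻³ mM = 1820 nM.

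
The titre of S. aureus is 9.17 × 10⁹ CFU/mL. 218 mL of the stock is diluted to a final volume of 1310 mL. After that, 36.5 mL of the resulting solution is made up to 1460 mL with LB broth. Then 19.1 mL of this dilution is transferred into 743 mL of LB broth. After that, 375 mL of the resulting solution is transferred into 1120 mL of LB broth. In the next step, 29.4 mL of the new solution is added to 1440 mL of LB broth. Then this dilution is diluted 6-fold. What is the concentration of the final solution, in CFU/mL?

800 CFU/mL

Overall dilution factor = 6.009 × 40 × 39.90 × 3.987 × 49.98 × 6 = 1.15 × 10⁷.
9.17 × 10⁹ CFU/mL / 1.15 × 10⁷ = 800 CFU/mL.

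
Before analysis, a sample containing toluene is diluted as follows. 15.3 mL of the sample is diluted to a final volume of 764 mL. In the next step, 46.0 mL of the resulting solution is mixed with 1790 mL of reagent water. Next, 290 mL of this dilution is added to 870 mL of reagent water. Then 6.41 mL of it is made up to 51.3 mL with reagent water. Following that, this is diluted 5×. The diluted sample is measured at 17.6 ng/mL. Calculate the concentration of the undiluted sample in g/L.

5.61 g/L

Overall dilution factor = 49.93 × 39.91 × 4 × 8.003 × 5 = 3.19 × 10⁵.
Original = 17.6 ng/mL × 3.19 × 10⁵ = 5.61 × 10⁶ ng/mL = 5.61 g/L.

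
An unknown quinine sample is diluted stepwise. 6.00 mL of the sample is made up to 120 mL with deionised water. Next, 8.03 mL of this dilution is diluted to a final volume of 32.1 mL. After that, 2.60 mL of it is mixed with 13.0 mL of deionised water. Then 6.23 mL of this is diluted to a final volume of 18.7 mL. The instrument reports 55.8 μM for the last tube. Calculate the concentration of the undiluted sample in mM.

80.3 mM

Overall dilution factor = 20 × 3.998 × 6 × 3.002 = 1440.
Original = 55.8 μM × 1440 = 8.03 × 10⁴ μM = 80.3 mM.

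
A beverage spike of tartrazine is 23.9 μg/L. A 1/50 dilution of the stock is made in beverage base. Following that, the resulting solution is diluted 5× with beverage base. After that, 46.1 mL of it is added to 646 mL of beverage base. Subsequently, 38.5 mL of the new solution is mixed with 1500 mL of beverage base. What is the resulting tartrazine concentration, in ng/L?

0.159 ng/L

Overall dilution factor = 50 × 5 × 15.01 × 39.96 = 1.50 × 10⁵.
23.9 μg/L / 1.50 × 10⁵ = 1.59 × 10⁻⁴ μg/L = 0.159 ng/L.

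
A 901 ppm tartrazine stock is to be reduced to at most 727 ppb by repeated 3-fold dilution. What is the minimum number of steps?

7

Need 3ⁿ ≥ 1239, so n ≥ log(1239)/log(3) = 6.48.
Minimum whole steps: n = 7.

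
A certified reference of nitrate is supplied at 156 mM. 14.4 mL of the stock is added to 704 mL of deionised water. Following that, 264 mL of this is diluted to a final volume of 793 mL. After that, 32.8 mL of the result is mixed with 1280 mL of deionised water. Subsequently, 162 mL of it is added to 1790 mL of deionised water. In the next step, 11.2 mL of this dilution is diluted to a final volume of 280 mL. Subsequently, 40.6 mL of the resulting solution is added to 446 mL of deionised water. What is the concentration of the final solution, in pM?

Overall dilution factor = 49.89 × 3.004 × 40.02 × 12.05 × 25 × 11.99 = 2.17 × 10⁷.
156 mM / 2.17 × 10⁷ = 7.20 × 10⁻⁶ mM = 7200 pM.

7200 pM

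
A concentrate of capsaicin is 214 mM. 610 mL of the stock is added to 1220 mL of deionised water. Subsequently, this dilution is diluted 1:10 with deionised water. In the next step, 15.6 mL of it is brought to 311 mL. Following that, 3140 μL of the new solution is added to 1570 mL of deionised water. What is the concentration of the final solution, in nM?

714 nM

Overall dilution factor = 3 × 10 × 19.94 × 501 = 3.00 × 10⁵.
214 mM / 3.00 × 10⁵ = 7.14 × 10⁻⁴ mM = 714 nM.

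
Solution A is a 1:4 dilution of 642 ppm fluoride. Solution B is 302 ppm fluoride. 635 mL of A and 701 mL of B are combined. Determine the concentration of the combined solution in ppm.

C_A = 642 ppm / 4 = 160 ppm.
C_mix = (C_A·V_A + C_B·V_B)/(V_A + V_B) = (160×635 + 302×701) / 1336 = 235 ppm.

235 ppm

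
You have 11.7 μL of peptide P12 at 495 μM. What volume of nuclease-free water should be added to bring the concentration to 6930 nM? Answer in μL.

824 μL

6930 nM = 6.93 μM.
V₂ = C₁V₁/C₂ = 495 × 11.7 / 6.93 = 836 μL.
Diluent to add = V₂ − V₁ = 836 − 11.7 = 824 μL.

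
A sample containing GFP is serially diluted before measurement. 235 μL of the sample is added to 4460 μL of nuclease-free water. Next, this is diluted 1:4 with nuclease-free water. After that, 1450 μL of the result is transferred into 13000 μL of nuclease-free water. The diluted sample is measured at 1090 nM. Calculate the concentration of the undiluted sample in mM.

0.868 mM

Overall dilution factor = 19.98 × 4 × 9.966 = 796.
Original = 1090 nM × 796 = 8.68 × 10⁵ nM = 0.868 mM.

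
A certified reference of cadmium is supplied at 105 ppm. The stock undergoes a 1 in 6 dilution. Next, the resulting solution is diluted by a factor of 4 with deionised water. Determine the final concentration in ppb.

Overall dilution factor = 6 × 4 = 24.0.
105 ppm / 24.0 = 4.38 ppm = 4380 ppb.

4380 ppb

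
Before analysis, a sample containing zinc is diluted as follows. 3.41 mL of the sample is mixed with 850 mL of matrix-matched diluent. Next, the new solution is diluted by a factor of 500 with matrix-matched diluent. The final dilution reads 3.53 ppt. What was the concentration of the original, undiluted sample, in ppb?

Overall dilution factor = 250.3 × 500 = 1.25 × 10⁵.
Original = 3.53 ppt × 1.25 × 10⁵ = 4.42 × 10⁵ ppt = 442 ppb.

442 ppb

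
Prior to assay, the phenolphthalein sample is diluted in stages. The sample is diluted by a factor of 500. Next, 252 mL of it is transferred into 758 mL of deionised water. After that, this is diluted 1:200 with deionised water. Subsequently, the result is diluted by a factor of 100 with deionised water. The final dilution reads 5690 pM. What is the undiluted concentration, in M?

0.228 M

Overall dilution factor = 500 × 4.008 × 200 × 100 = 4.01 × 10⁷.
Original = 5690 pM × 4.01 × 10⁷ = 2.28 × 10¹¹ pM = 0.228 M.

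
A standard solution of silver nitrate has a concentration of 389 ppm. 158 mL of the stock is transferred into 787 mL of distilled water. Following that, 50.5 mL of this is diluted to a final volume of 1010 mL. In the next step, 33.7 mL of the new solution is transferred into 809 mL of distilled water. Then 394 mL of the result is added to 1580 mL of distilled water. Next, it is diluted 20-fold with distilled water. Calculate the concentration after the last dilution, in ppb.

Overall dilution factor = 5.981 × 20 × 25.01 × 5.010 × 20 = 3.00 × 10⁵.
389 ppm / 3.00 × 10⁵ = 1.30 × 10⁻³ ppm = 1.30 ppb.

1.30 ppb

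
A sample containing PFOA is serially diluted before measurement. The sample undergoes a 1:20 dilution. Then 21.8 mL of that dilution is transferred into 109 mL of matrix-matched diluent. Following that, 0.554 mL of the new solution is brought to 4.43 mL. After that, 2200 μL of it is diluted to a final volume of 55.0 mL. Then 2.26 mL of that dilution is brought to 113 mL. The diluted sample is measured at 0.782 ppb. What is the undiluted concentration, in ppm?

Overall dilution factor = 20 × 6 × 7.996 × 25 × 50 = 1.20 × 10⁶.
Original = 0.782 ppb × 1.20 × 10⁶ = 9.38 × 10⁵ ppb = 938 ppm.

938 ppm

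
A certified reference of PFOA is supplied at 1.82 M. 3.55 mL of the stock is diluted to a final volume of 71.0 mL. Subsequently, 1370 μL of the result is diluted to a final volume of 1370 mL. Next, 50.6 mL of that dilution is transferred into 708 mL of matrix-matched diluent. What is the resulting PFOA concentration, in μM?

Overall dilution factor = 20 × 1000 × 14.99 = 3.00 × 10⁵.
1.82 M / 3.00 × 10⁵ = 6.07 × 10⁻⁶ M = 6.07 μM.

6.07 μM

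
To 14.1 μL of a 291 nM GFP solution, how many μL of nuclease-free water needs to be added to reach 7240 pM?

7240 pM = 7.24 nM.
V₂ = C₁V₁/C₂ = 291 × 14.1 / 7.24 = 567 μL.
Diluent to add = V₂ − V₁ = 567 − 14.1 = 553 μL.

553 μL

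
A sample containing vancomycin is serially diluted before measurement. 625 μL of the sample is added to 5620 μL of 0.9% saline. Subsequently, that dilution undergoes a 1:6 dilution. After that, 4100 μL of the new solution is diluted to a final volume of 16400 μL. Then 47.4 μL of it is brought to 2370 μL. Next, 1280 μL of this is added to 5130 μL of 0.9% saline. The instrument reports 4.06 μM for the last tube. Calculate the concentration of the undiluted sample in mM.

244 mM

Overall dilution factor = 9.992 × 6 × 4 × 50 × 5.008 = 6.00 × 10⁴.
Original = 4.06 μM × 6.00 × 10⁴ = 2.44 × 10⁵ μM = 244 mM.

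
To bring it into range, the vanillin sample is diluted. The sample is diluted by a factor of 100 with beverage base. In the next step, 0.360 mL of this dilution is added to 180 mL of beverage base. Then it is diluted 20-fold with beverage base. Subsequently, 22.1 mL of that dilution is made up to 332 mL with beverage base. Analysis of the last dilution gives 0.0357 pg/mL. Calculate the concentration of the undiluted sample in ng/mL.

537 ng/mL

Overall dilution factor = 100 × 501 × 20 × 15.02 = 1.51 × 10⁷.
Original = 0.0357 pg/mL × 1.51 × 10⁷ = 5.37 × 10⁵ pg/mL = 537 ng/mL.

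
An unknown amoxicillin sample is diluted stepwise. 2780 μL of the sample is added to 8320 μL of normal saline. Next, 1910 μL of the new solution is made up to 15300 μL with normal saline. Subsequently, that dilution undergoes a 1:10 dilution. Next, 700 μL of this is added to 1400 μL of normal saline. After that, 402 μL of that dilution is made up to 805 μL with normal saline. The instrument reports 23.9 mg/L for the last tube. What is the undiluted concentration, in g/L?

Overall dilution factor = 3.993 × 8.010 × 10 × 3 × 2.002 = 1921.
Original = 23.9 mg/L × 1921 = 4.59 × 10⁴ mg/L = 45.9 g/L.

45.9 g/L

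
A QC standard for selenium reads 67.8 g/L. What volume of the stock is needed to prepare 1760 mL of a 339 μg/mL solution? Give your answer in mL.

8.80 mL

339 μg/mL = 0.339 g/L.
V₁ = C₂V₂/C₁ = 0.339 × 1760 / 67.8 = 8.80 mL.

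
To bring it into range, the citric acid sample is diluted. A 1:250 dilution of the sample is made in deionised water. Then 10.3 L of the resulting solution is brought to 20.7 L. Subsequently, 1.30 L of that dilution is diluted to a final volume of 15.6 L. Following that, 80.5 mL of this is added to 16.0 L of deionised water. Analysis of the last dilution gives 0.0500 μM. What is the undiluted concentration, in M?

0.0602 M

Overall dilution factor = 250 × 2.010 × 12 × 199.8 = 1.20 × 10⁶.
Original = 0.0500 μM × 1.20 × 10⁶ = 6.02 × 10⁴ μM = 0.0602 M.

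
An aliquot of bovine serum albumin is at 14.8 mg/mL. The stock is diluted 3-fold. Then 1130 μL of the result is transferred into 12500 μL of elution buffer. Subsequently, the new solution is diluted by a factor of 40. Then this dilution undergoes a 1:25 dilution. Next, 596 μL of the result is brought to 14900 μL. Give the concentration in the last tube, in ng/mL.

16.4 ng/mL

Overall dilution factor = 3 × 12.06 × 40 × 25 × 25 = 9.05 × 10⁵.
14.8 mg/mL / 9.05 × 10⁵ = 1.64 × 10⁻⁵ mg/mL = 16.4 ng/mL.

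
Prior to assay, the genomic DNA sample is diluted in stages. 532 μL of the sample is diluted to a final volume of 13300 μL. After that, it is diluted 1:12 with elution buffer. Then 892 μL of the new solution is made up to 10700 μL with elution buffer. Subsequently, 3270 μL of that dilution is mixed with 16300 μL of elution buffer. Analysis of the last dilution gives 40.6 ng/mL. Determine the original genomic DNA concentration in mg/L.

874 mg/L

Overall dilution factor = 25 × 12 × 12.00 × 5.985 = 2.15 × 10⁴.
Original = 40.6 ng/mL × 2.15 × 10⁴ = 8.74 × 10⁵ ng/mL = 874 mg/L.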